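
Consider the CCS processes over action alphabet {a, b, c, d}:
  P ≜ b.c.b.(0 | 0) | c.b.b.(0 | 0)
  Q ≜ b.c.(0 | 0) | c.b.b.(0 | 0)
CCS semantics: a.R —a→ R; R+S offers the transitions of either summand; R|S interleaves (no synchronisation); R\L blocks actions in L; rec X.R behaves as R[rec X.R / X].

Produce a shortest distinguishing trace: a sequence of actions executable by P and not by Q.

P's transition system — 16 states:
  p0 = b.c.b.(0 | 0) | c.b.b.(0 | 0) | -b-> p1, -c-> p2
  p1 = c.b.(0 | 0) | c.b.b.(0 | 0) | -c-> p3, -c-> p4
  p2 = b.c.b.(0 | 0) | b.b.(0 | 0) | -b-> p4, -b-> p5
  p3 = b.(0 | 0) | c.b.b.(0 | 0) | -b-> p6, -c-> p7
  p4 = c.b.(0 | 0) | b.b.(0 | 0) | -b-> p8, -c-> p7
  p5 = b.c.b.(0 | 0) | b.(0 | 0) | -b-> p8, -b-> p9
  p6 = 0 | 0 | c.b.b.(0 | 0) | -c-> p10
  p7 = b.(0 | 0) | b.b.(0 | 0) | -b-> p10, -b-> p11
  p8 = c.b.(0 | 0) | b.(0 | 0) | -b-> p12, -c-> p11
  p9 = b.c.b.(0 | 0) | (0 | 0) | -b-> p12
  p10 = 0 | 0 | b.b.(0 | 0) | -b-> p13
  p11 = b.(0 | 0) | b.(0 | 0) | -b-> p13, -b-> p14
  p12 = c.b.(0 | 0) | (0 | 0) | -c-> p14
  p13 = 0 | 0 | b.(0 | 0) | -b-> p15
  p14 = b.(0 | 0) | (0 | 0) | -b-> p15
  p15 = 0 | 0 | (0 | 0) | (no moves)
Q's transition system — 12 states:
  q0 = b.c.(0 | 0) | c.b.b.(0 | 0) | -b-> q1, -c-> q2
  q1 = c.(0 | 0) | c.b.b.(0 | 0) | -c-> q3, -c-> q4
  q2 = b.c.(0 | 0) | b.b.(0 | 0) | -b-> q4, -b-> q5
  q3 = 0 | 0 | c.b.b.(0 | 0) | -c-> q6
  q4 = c.(0 | 0) | b.b.(0 | 0) | -b-> q7, -c-> q6
  q5 = b.c.(0 | 0) | b.(0 | 0) | -b-> q7, -b-> q8
  q6 = 0 | 0 | b.b.(0 | 0) | -b-> q9
  q7 = c.(0 | 0) | b.(0 | 0) | -b-> q10, -c-> q9
  q8 = b.c.(0 | 0) | (0 | 0) | -b-> q10
  q9 = 0 | 0 | b.(0 | 0) | -b-> q11
  q10 = c.(0 | 0) | (0 | 0) | -c-> q11
  q11 = 0 | 0 | (0 | 0) | (no moves)
Trace ⟨bcbcbb⟩ through P, begin at {p0}:
  after b @ step 1: {p1}
  after c @ step 2: {p3, p4}
  after b @ step 3: {p6, p8}
  after c @ step 4: {p10, p11}
  after b @ step 5: {p13, p14}
  after b @ step 6: {p15}
  P completes σ.
Trace ⟨bcbcbb⟩ through Q, begin at {q0}:
  after b @ step 1: {q1}
  after c @ step 2: {q3, q4}
  after b @ step 3: {q7}
  after c @ step 4: {q9}
  after b @ step 5: {q11}
  after b @ step 6: no successor for Q

bcbcbb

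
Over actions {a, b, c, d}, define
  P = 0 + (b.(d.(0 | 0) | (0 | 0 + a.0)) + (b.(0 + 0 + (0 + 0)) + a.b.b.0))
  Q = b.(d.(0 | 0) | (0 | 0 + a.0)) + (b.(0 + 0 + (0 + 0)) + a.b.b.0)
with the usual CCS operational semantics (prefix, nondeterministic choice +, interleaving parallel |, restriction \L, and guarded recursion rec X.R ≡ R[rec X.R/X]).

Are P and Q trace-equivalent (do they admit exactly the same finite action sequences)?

YES

P's transition system — 9 states:
  m0 = 0 + (b.(d.(0 | 0) | (0 | 0 + a.0)) + (b.(0 + 0 + (0 + 0)) + a.b.b.0)) | ··a··> m1, ··b··> m2, ··b··> m3
  m1 = b.b.0 | ··b··> m4
  m2 = 0 + 0 + (0 + 0) | ∅
  m3 = d.(0 | 0) | (0 | 0 + a.0) | ··a··> m5, ··d··> m6
  m4 = b.0 | ··b··> m7
  m5 = d.(0 | 0) | 0 | ··d··> m8
  m6 = 0 | 0 | (0 | 0 + a.0) | ··a··> m8
  m7 = 0 | ∅
  m8 = 0 | 0 | 0 | ∅
Q's transition system — 9 states:
  n0 = b.(d.(0 | 0) | (0 | 0 + a.0)) + (b.(0 + 0 + (0 + 0)) + a.b.b.0) | ··a··> n1, ··b··> n2, ··b··> n3
  n1 = b.b.0 | ··b··> n4
  n2 = 0 + 0 + (0 + 0) | ∅
  n3 = d.(0 | 0) | (0 | 0 + a.0) | ··a··> n5, ··d··> n6
  n4 = b.0 | ··b··> n7
  n5 = d.(0 | 0) | 0 | ··d··> n8
  n6 = 0 | 0 | (0 | 0 + a.0) | ··a··> n8
  n7 = 0 | ∅
  n8 = 0 | 0 | 0 | ∅
Coarsest stable partition (strong bisimilarity classes):
  B0 = {m0, n0}
  B1 = {m3, n3}
  B2 = {m6, n6}
  B3 = {m2, m7, m8, n2, n7, n8}
  B4 = {m5, n5}
  B5 = {m1, n1}
  B6 = {m4, n4}
m0 ∈ B0, n0 ∈ B0 → same block
Bisimilar ⇒ trace-equivalent.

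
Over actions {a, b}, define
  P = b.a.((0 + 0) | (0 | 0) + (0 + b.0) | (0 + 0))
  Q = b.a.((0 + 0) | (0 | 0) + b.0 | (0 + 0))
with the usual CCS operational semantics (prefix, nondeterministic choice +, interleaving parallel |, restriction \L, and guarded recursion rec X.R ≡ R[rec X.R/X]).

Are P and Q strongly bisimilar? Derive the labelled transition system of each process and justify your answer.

P ~ Q

Reachable graph of P (4 states):
  s0 = b.a.((0 + 0) | (0 | 0) + (0 + b.0) | (0 + 0)) → =b=> s1
  s1 = a.((0 + 0) | (0 | 0) + (0 + b.0) | (0 + 0)) → =a=> s2
  s2 = (0 + 0) | (0 | 0) + (0 + b.0) | (0 + 0) → =b=> s3
  s3 = 0 | (0 + 0) → ·
Reachable graph of Q (4 states):
  t0 = b.a.((0 + 0) | (0 | 0) + b.0 | (0 + 0)) → =b=> t1
  t1 = a.((0 + 0) | (0 | 0) + b.0 | (0 + 0)) → =a=> t2
  t2 = (0 + 0) | (0 | 0) + b.0 | (0 + 0) → =b=> t3
  t3 = 0 | (0 + 0) → ·
Coarsest stable partition (strong bisimilarity classes):
  B0 = {s0, t0}
  B1 = {s1, t1}
  B2 = {s2, t2}
  B3 = {s3, t3}
s0 ∈ B0, t0 ∈ B0 → same block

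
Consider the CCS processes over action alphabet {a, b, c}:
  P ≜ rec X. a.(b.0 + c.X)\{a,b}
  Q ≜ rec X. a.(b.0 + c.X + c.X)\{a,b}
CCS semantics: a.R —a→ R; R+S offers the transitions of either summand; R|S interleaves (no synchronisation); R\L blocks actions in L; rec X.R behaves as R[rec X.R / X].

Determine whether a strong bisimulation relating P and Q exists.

Reachable graph of P (3 states):
  p0 = rec X. a.(b.0 + c.X)\{a,b} has moves ··a··> p1
  p1 = (b.0 + c.(rec X. a.(b.0 + c.X)\{a,b}))\{a,b} has moves ··c··> p2
  p2 = (rec X. a.(b.0 + c.X)\{a,b})\{a,b} has moves deadlocked
Reachable graph of Q (3 states):
  q0 = rec X. a.(b.0 + c.X + c.X)\{a,b} has moves ··a··> q1
  q1 = (b.0 + c.(rec X. a.(b.0 + c.X + c.X)\{a,b}) + c.(rec X. a.(b.0 + c.X + c.X)\{a,b}))\{a,b} has moves ··c··> q2
  q2 = (rec X. a.(b.0 + c.X + c.X)\{a,b})\{a,b} has moves deadlocked
Coarsest stable partition (strong bisimilarity classes):
  B0 = {p0, q0}
  B1 = {p1, q1}
  B2 = {p2, q2}
p0 ∈ B0, q0 ∈ B0 → same block

bisimilar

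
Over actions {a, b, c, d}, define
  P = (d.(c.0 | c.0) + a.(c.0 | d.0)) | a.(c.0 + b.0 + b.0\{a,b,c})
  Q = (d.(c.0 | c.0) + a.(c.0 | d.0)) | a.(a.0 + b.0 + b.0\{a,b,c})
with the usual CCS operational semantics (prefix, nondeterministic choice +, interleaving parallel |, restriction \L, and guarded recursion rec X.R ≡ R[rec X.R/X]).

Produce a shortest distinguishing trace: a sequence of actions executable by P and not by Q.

aacc

Reachable graph of P (28 states):
  p0 = (d.(c.0 | c.0) + a.(c.0 | d.0)) | a.(c.0 + b.0 + b.0\{a,b,c}) :: ··a··> p1, ··a··> p2, ··d··> p3
  p1 = (d.(c.0 | c.0) + a.(c.0 | d.0)) | (c.0 + b.0 + b.0\{a,b,c}) :: ··a··> p4, ··b··> p5, ··b··> p6, ··c··> p5, ··d··> p7
  p2 = c.0 | d.0 | a.(c.0 + b.0 + b.0\{a,b,c}) :: ··a··> p4, ··c··> p8, ··d··> p9
  p3 = c.0 | c.0 | a.(c.0 + b.0 + b.0\{a,b,c}) :: ··a··> p7, ··c··> p10, ··c··> p9
  p4 = c.0 | d.0 | (c.0 + b.0 + b.0\{a,b,c}) :: ··b··> p11, ··b··> p12, ··c··> p11, ··c··> p13, ··d··> p14
  p5 = (d.(c.0 | c.0) + a.(c.0 | d.0)) | 0 :: ··a··> p11, ··d··> p15
  p6 = (d.(c.0 | c.0) + a.(c.0 | d.0)) | 0\{a,b,c} :: ··a··> p12, ··d··> p16
  p7 = c.0 | c.0 | (c.0 + b.0 + b.0\{a,b,c}) :: ··b··> p15, ··b··> p16, ··c··> p14, ··c··> p15, ··c··> p17
  p8 = 0 | d.0 | a.(c.0 + b.0 + b.0\{a,b,c}) :: ··a··> p13, ··d··> p18
  p9 = c.0 | 0 | a.(c.0 + b.0 + b.0\{a,b,c}) :: ··a··> p14, ··c··> p18
  p10 = 0 | c.0 | a.(c.0 + b.0 + b.0\{a,b,c}) :: ··a··> p17, ··c··> p18
  p11 = c.0 | d.0 | 0 :: ··c··> p19, ··d··> p20
  p12 = c.0 | d.0 | 0\{a,b,c} :: ··c··> p21, ··d··> p22
  p13 = 0 | d.0 | (c.0 + b.0 + b.0\{a,b,c}) :: ··b··> p19, ··b··> p21, ··c··> p19, ··d··> p23
  p14 = c.0 | 0 | (c.0 + b.0 + b.0\{a,b,c}) :: ··b··> p20, ··b··> p22, ··c··> p20, ··c··> p23
  p15 = c.0 | c.0 | 0 :: ··c··> p20, ··c··> p24
  p16 = c.0 | c.0 | 0\{a,b,c} :: ··c··> p22, ··c··> p25
  p17 = 0 | c.0 | (c.0 + b.0 + b.0\{a,b,c}) :: ··b··> p24, ··b··> p25, ··c··> p23, ··c··> p24
  p18 = 0 | 0 | a.(c.0 + b.0 + b.0\{a,b,c}) :: ··a··> p23
  p19 = 0 | d.0 | 0 :: ··d··> p26
  p20 = c.0 | 0 | 0 :: ··c··> p26
  p21 = 0 | d.0 | 0\{a,b,c} :: ··d··> p27
  p22 = c.0 | 0 | 0\{a,b,c} :: ··c··> p27
  p23 = 0 | 0 | (c.0 + b.0 + b.0\{a,b,c}) :: ··b··> p26, ··b··> p27, ··c··> p26
  p24 = 0 | c.0 | 0 :: ··c··> p26
  p25 = 0 | c.0 | 0\{a,b,c} :: ··c··> p27
  p26 = 0 | 0 | 0 :: (no moves)
  p27 = 0 | 0 | 0\{a,b,c} :: (no moves)
Reachable graph of Q (28 states):
  q0 = (d.(c.0 | c.0) + a.(c.0 | d.0)) | a.(a.0 + b.0 + b.0\{a,b,c}) :: ··a··> q1, ··a··> q2, ··d··> q3
  q1 = (d.(c.0 | c.0) + a.(c.0 | d.0)) | (a.0 + b.0 + b.0\{a,b,c}) :: ··a··> q4, ··a··> q5, ··b··> q4, ··b··> q6, ··d··> q7
  q2 = c.0 | d.0 | a.(a.0 + b.0 + b.0\{a,b,c}) :: ··a··> q5, ··c··> q8, ··d··> q9
  q3 = c.0 | c.0 | a.(a.0 + b.0 + b.0\{a,b,c}) :: ··a··> q7, ··c··> q10, ··c··> q9
  q4 = (d.(c.0 | c.0) + a.(c.0 | d.0)) | 0 :: ··a··> q11, ··d··> q12
  q5 = c.0 | d.0 | (a.0 + b.0 + b.0\{a,b,c}) :: ··a··> q11, ··b··> q11, ··b··> q13, ··c··> q14, ··d··> q15
  q6 = (d.(c.0 | c.0) + a.(c.0 | d.0)) | 0\{a,b,c} :: ··a··> q13, ··d··> q16
  q7 = c.0 | c.0 | (a.0 + b.0 + b.0\{a,b,c}) :: ··a··> q12, ··b··> q12, ··b··> q16, ··c··> q15, ··c··> q17
  q8 = 0 | d.0 | a.(a.0 + b.0 + b.0\{a,b,c}) :: ··a··> q14, ··d··> q18
  q9 = c.0 | 0 | a.(a.0 + b.0 + b.0\{a,b,c}) :: ··a··> q15, ··c··> q18
  q10 = 0 | c.0 | a.(a.0 + b.0 + b.0\{a,b,c}) :: ··a··> q17, ··c··> q18
  q11 = c.0 | d.0 | 0 :: ··c··> q19, ··d··> q20
  q12 = c.0 | c.0 | 0 :: ··c··> q20, ··c··> q21
  q13 = c.0 | d.0 | 0\{a,b,c} :: ··c··> q22, ··d··> q23
  q14 = 0 | d.0 | (a.0 + b.0 + b.0\{a,b,c}) :: ··a··> q19, ··b··> q19, ··b··> q22, ··d··> q24
  q15 = c.0 | 0 | (a.0 + b.0 + b.0\{a,b,c}) :: ··a··> q20, ··b··> q20, ··b··> q23, ··c··> q24
  q16 = c.0 | c.0 | 0\{a,b,c} :: ··c··> q23, ··c··> q25
  q17 = 0 | c.0 | (a.0 + b.0 + b.0\{a,b,c}) :: ··a··> q21, ··b··> q21, ··b··> q25, ··c··> q24
  q18 = 0 | 0 | a.(a.0 + b.0 + b.0\{a,b,c}) :: ··a··> q24
  q19 = 0 | d.0 | 0 :: ··d··> q26
  q20 = c.0 | 0 | 0 :: ··c··> q26
  q21 = 0 | c.0 | 0 :: ··c··> q26
  q22 = 0 | d.0 | 0\{a,b,c} :: ··d··> q27
  q23 = c.0 | 0 | 0\{a,b,c} :: ··c··> q27
  q24 = 0 | 0 | (a.0 + b.0 + b.0\{a,b,c}) :: ··a··> q26, ··b··> q26, ··b··> q27
  q25 = 0 | c.0 | 0\{a,b,c} :: ··c··> q27
  q26 = 0 | 0 | 0 :: (no moves)
  q27 = 0 | 0 | 0\{a,b,c} :: (no moves)
Trace ⟨aacc⟩ through P, begin at {p0}:
  [1] a ⇒ {p1, p2}
  [2] a ⇒ {p4}
  [3] c ⇒ {p11, p13}
  [4] c ⇒ {p19}
  — P admits the full trace.
Trace ⟨aacc⟩ through Q, begin at {q0}:
  [1] a ⇒ {q1, q2}
  [2] a ⇒ {q4, q5}
  [3] c ⇒ {q14}
  [4] c ⇒ ∅ (Q stuck)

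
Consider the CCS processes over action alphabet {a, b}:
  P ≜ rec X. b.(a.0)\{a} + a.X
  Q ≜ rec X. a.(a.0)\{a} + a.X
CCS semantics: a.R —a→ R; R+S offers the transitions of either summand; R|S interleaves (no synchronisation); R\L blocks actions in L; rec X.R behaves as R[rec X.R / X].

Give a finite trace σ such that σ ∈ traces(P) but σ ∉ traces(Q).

b

LTS(P): 2 reachable states
  p0 = rec X. b.(a.0)\{a} + a.X :: —a→ p0, —b→ p1
  p1 = (a.0)\{a} :: deadlocked
LTS(Q): 2 reachable states
  q0 = rec X. a.(a.0)\{a} + a.X :: —a→ q0, —a→ q1
  q1 = (a.0)\{a} :: deadlocked
Run σ = ⟨b⟩ on P: start {p0}
  [1] b ⇒ {p1}
  ✓ P
Run σ = ⟨b⟩ on Q: start {q0}
  [1] b ⇒ ∅  — Q cannot continue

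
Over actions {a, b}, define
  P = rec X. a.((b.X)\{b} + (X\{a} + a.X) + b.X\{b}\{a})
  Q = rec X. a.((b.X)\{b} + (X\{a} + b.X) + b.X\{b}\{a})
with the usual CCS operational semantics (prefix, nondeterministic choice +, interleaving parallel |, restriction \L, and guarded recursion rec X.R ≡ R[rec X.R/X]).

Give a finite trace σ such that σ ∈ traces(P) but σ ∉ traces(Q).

LTS(P): 3 reachable states
  m0 = rec X. a.((b.X)\{b} + (X\{a} + a.X) + b.X\{b}\{a}) → -a-> m1
  m1 = (b.(rec X. a.((b.X)\{b} + (X\{a} + a.X) + b.X\{b}\{a})))\{b} + ((rec X. a.((b.X)\{b} + (X\{a} + a.X) + b.X\{b}\{a}))\{a} + a.(rec X. a.((b.X)\{b} + (X\{a} + a.X) + b.X\{b}\{a}))) + b.(rec X. a.((b.X)\{b} + (X\{a} + a.X) + b.X\{b}\{a}))\{b}\{a} → -a-> m0, -b-> m2
  m2 = (rec X. a.((b.X)\{b} + (X\{a} + a.X) + b.X\{b}\{a}))\{b}\{a} → deadlocked
LTS(Q): 3 reachable states
  n0 = rec X. a.((b.X)\{b} + (X\{a} + b.X) + b.X\{b}\{a}) → -a-> n1
  n1 = (b.(rec X. a.((b.X)\{b} + (X\{a} + b.X) + b.X\{b}\{a})))\{b} + ((rec X. a.((b.X)\{b} + (X\{a} + b.X) + b.X\{b}\{a}))\{a} + b.(rec X. a.((b.X)\{b} + (X\{a} + b.X) + b.X\{b}\{a}))) + b.(rec X. a.((b.X)\{b} + (X\{a} + b.X) + b.X\{b}\{a}))\{b}\{a} → -b-> n0, -b-> n2
  n2 = (rec X. a.((b.X)\{b} + (X\{a} + b.X) + b.X\{b}\{a}))\{b}\{a} → deadlocked
Run σ = ⟨aa⟩ on P: start {m0}
  step 1 (a): {m1}
  step 2 (a): {m0}
  P completes σ.
Run σ = ⟨aa⟩ on Q: start {n0}
  step 1 (a): {n1}
  step 2 (a): no successor for Q

aa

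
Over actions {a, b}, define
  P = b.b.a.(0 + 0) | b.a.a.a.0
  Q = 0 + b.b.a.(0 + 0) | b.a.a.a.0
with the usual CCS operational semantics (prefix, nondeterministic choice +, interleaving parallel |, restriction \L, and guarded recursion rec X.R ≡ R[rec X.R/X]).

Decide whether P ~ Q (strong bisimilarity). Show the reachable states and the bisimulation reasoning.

P ~ Q

Reachable graph of P (20 states):
  m0 = b.b.a.(0 + 0) | b.a.a.a.0 :: ··b··> m1, ··b··> m2
  m1 = b.a.(0 + 0) | b.a.a.a.0 :: ··b··> m3, ··b··> m4
  m2 = b.b.a.(0 + 0) | a.a.a.0 :: ··a··> m5, ··b··> m4
  m3 = a.(0 + 0) | b.a.a.a.0 :: ··a··> m6, ··b··> m7
  m4 = b.a.(0 + 0) | a.a.a.0 :: ··a··> m8, ··b··> m7
  m5 = b.b.a.(0 + 0) | a.a.0 :: ··a··> m9, ··b··> m8
  m6 = (0 + 0) | b.a.a.a.0 :: ··b··> m10
  m7 = a.(0 + 0) | a.a.a.0 :: ··a··> m10, ··a··> m11
  m8 = b.a.(0 + 0) | a.a.0 :: ··a··> m12, ··b··> m11
  m9 = b.b.a.(0 + 0) | a.0 :: ··a··> m13, ··b··> m12
  m10 = (0 + 0) | a.a.a.0 :: ··a··> m14
  m11 = a.(0 + 0) | a.a.0 :: ··a··> m14, ··a··> m15
  m12 = b.a.(0 + 0) | a.0 :: ··a··> m16, ··b··> m15
  m13 = b.b.a.(0 + 0) | 0 :: ··b··> m16
  m14 = (0 + 0) | a.a.0 :: ··a··> m17
  m15 = a.(0 + 0) | a.0 :: ··a··> m17, ··a··> m18
  m16 = b.a.(0 + 0) | 0 :: ··b··> m18
  m17 = (0 + 0) | a.0 :: ··a··> m19
  m18 = a.(0 + 0) | 0 :: ··a··> m19
  m19 = (0 + 0) | 0 :: stopped
Reachable graph of Q (20 states):
  n0 = 0 + b.b.a.(0 + 0) | b.a.a.a.0 :: ··b··> n1, ··b··> n2
  n1 = b.a.(0 + 0) | b.a.a.a.0 :: ··b··> n3, ··b··> n4
  n2 = b.b.a.(0 + 0) | a.a.a.0 :: ··a··> n5, ··b··> n4
  n3 = a.(0 + 0) | b.a.a.a.0 :: ··a··> n6, ··b··> n7
  n4 = b.a.(0 + 0) | a.a.a.0 :: ··a··> n8, ··b··> n7
  n5 = b.b.a.(0 + 0) | a.a.0 :: ··a··> n9, ··b··> n8
  n6 = (0 + 0) | b.a.a.a.0 :: ··b··> n10
  n7 = a.(0 + 0) | a.a.a.0 :: ··a··> n10, ··a··> n11
  n8 = b.a.(0 + 0) | a.a.0 :: ··a··> n12, ··b··> n11
  n9 = b.b.a.(0 + 0) | a.0 :: ··a··> n13, ··b··> n12
  n10 = (0 + 0) | a.a.a.0 :: ··a··> n14
  n11 = a.(0 + 0) | a.a.0 :: ··a··> n14, ··a··> n15
  n12 = b.a.(0 + 0) | a.0 :: ··a··> n16, ··b··> n15
  n13 = b.b.a.(0 + 0) | 0 :: ··b··> n16
  n14 = (0 + 0) | a.a.0 :: ··a··> n17
  n15 = a.(0 + 0) | a.0 :: ··a··> n17, ··a··> n18
  n16 = b.a.(0 + 0) | 0 :: ··b··> n18
  n17 = (0 + 0) | a.0 :: ··a··> n19
  n18 = a.(0 + 0) | 0 :: ··a··> n19
  n19 = (0 + 0) | 0 :: stopped
Bisimilarity quotient blocks:
  B0 = {m0, n0}
  B1 = {m2, n2}
  B2 = {m4, n4}
  B3 = {m7, n7}
  B4 = {m10, m11, n10, n11}
  B5 = {m14, m15, n14, n15}
  B6 = {m17, m18, n17, n18}
  B7 = {m19, n19}
  B8 = {m8, n8}
  B9 = {m12, n12}
  B10 = {m16, n16}
  B11 = {m5, n5}
  B12 = {m9, n9}
  B13 = {m13, n13}
  B14 = {m1, n1}
  B15 = {m3, n3}
  B16 = {m6, n6}
m0 ∈ B0, n0 ∈ B0 → same block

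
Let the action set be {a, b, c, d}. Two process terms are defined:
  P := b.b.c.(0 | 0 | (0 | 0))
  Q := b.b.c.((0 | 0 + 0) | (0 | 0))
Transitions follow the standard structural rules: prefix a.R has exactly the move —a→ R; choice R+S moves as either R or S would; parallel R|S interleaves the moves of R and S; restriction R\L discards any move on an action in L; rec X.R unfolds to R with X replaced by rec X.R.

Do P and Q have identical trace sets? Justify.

YES

LTS(P): 4 reachable states
  u0 = b.b.c.(0 | 0 | (0 | 0)) :: ··b··> u1
  u1 = b.c.(0 | 0 | (0 | 0)) :: ··b··> u2
  u2 = c.(0 | 0 | (0 | 0)) :: ··c··> u3
  u3 = 0 | 0 | (0 | 0) :: ·
LTS(Q): 4 reachable states
  v0 = b.b.c.((0 | 0 + 0) | (0 | 0)) :: ··b··> v1
  v1 = b.c.((0 | 0 + 0) | (0 | 0)) :: ··b··> v2
  v2 = c.((0 | 0 + 0) | (0 | 0)) :: ··c··> v3
  v3 = (0 | 0 + 0) | (0 | 0) :: ·
Bisimilarity quotient blocks:
  B0 = {u0, v0}
  B1 = {u1, v1}
  B2 = {u2, v2}
  B3 = {u3, v3}
u0 ∈ B0, v0 ∈ B0 → same block
Bisimilar ⇒ trace-equivalent.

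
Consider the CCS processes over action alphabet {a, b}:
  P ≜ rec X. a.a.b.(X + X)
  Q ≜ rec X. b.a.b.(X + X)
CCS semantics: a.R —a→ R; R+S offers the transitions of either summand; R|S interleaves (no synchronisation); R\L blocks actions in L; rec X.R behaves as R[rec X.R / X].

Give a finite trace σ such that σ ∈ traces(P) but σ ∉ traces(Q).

a

P's transition system — 4 states:
  s0 = rec X. a.a.b.(X + X) ⊢ —a→ s1
  s1 = a.b.((rec X. a.a.b.(X + X)) + (rec X. a.a.b.(X + X))) ⊢ —a→ s2
  s2 = b.((rec X. a.a.b.(X + X)) + (rec X. a.a.b.(X + X))) ⊢ —b→ s3
  s3 = (rec X. a.a.b.(X + X)) + (rec X. a.a.b.(X + X)) ⊢ —a→ s1
Q's transition system — 4 states:
  t0 = rec X. b.a.b.(X + X) ⊢ —b→ t1
  t1 = a.b.((rec X. b.a.b.(X + X)) + (rec X. b.a.b.(X + X))) ⊢ —a→ t2
  t2 = b.((rec X. b.a.b.(X + X)) + (rec X. b.a.b.(X + X))) ⊢ —b→ t3
  t3 = (rec X. b.a.b.(X + X)) + (rec X. b.a.b.(X + X)) ⊢ —b→ t1
Trace ⟨a⟩ through P, begin at {s0}:
  step 1 (a): {s1}
  P completes σ.
Trace ⟨a⟩ through Q, begin at {t0}:
  step 1 (a): ∅ (Q stuck)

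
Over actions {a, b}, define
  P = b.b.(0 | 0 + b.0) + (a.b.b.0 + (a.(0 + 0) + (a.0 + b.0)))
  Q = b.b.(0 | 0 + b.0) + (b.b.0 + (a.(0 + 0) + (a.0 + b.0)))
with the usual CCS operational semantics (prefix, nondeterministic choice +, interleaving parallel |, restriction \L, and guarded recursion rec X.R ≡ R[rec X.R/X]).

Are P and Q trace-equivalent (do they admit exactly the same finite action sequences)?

LTS(P): 7 reachable states
  s0 = b.b.(0 | 0 + b.0) + (a.b.b.0 + (a.(0 + 0) + (a.0 + b.0))) ⊢ -a-> s1, -a-> s2, -a-> s3, -b-> s1, -b-> s4
  s1 = 0 ⊢ ·
  s2 = 0 + 0 ⊢ ·
  s3 = b.b.0 ⊢ -b-> s5
  s4 = b.(0 | 0 + b.0) ⊢ -b-> s6
  s5 = b.0 ⊢ -b-> s1
  s6 = 0 | 0 + b.0 ⊢ -b-> s1
LTS(Q): 6 reachable states
  t0 = b.b.(0 | 0 + b.0) + (b.b.0 + (a.(0 + 0) + (a.0 + b.0))) ⊢ -a-> t1, -a-> t2, -b-> t1, -b-> t3, -b-> t4
  t1 = 0 ⊢ ·
  t2 = 0 + 0 ⊢ ·
  t3 = b.(0 | 0 + b.0) ⊢ -b-> t5
  t4 = b.0 ⊢ -b-> t1
  t5 = 0 | 0 + b.0 ⊢ -b-> t1
Trace ⟨ab⟩ through P, begin at {s0}:
  [1] a ⇒ {s1, s2, s3}
  [2] b ⇒ {s5}
  ✓ P
Trace ⟨ab⟩ through Q, begin at {t0}:
  [1] a ⇒ {t1, t2}
  [2] b ⇒ ∅  — Q cannot continue

NO — witness ⟨ab⟩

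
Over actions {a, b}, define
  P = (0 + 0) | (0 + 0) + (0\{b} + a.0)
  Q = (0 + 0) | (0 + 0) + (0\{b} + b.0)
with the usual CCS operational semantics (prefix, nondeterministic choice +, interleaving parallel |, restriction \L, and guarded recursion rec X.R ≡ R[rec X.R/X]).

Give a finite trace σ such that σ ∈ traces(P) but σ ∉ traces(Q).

LTS(P): 2 reachable states
  p0 = (0 + 0) | (0 + 0) + (0\{b} + a.0) :: =a=> p1
  p1 = 0 :: deadlocked
LTS(Q): 2 reachable states
  q0 = (0 + 0) | (0 + 0) + (0\{b} + b.0) :: =b=> q1
  q1 = 0 :: deadlocked
Run σ = ⟨a⟩ on P: start {p0}
  after a @ step 1: {p1}
  — P admits the full trace.
Run σ = ⟨a⟩ on Q: start {q0}
  after a @ step 1: ∅  — Q cannot continue

a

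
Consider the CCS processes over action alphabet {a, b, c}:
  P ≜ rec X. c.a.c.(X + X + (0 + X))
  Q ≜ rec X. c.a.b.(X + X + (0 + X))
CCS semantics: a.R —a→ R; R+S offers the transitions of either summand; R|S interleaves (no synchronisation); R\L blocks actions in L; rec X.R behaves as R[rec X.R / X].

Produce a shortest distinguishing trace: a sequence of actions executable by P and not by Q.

Reachable graph of P (4 states):
  m0 = rec X. c.a.c.(X + X + (0 + X)) → =c=> m1
  m1 = a.c.((rec X. c.a.c.(X + X + (0 + X))) + (rec X. c.a.c.(X + X + (0 + X))) + (0 + (rec X. c.a.c.(X + X + (0 + X))))) → =a=> m2
  m2 = c.((rec X. c.a.c.(X + X + (0 + X))) + (rec X. c.a.c.(X + X + (0 + X))) + (0 + (rec X. c.a.c.(X + X + (0 + X))))) → =c=> m3
  m3 = (rec X. c.a.c.(X + X + (0 + X))) + (rec X. c.a.c.(X + X + (0 + X))) + (0 + (rec X. c.a.c.(X + X + (0 + X)))) → =c=> m1
Reachable graph of Q (4 states):
  n0 = rec X. c.a.b.(X + X + (0 + X)) → =c=> n1
  n1 = a.b.((rec X. c.a.b.(X + X + (0 + X))) + (rec X. c.a.b.(X + X + (0 + X))) + (0 + (rec X. c.a.b.(X + X + (0 + X))))) → =a=> n2
  n2 = b.((rec X. c.a.b.(X + X + (0 + X))) + (rec X. c.a.b.(X + X + (0 + X))) + (0 + (rec X. c.a.b.(X + X + (0 + X))))) → =b=> n3
  n3 = (rec X. c.a.b.(X + X + (0 + X))) + (rec X. c.a.b.(X + X + (0 + X))) + (0 + (rec X. c.a.b.(X + X + (0 + X)))) → =c=> n1
Executing cac from P (initial set {m0}):
  [1] c ⇒ {m1}
  [2] a ⇒ {m2}
  [3] c ⇒ {m3}
  ✓ P
Executing cac from Q (initial set {n0}):
  [1] c ⇒ {n1}
  [2] a ⇒ {n2}
  [3] c ⇒ no successor for Q

cac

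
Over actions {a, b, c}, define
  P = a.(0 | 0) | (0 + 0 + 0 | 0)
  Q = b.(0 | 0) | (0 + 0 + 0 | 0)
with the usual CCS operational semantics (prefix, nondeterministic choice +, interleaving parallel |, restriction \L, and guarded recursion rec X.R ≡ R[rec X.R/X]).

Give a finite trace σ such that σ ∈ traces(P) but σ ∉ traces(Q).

a

Reachable graph of P (2 states):
  s0 = a.(0 | 0) | (0 + 0 + 0 | 0) → —a→ s1
  s1 = 0 | 0 | (0 + 0 + 0 | 0) → ·
Reachable graph of Q (2 states):
  t0 = b.(0 | 0) | (0 + 0 + 0 | 0) → —b→ t1
  t1 = 0 | 0 | (0 + 0 + 0 | 0) → ·
Trace ⟨a⟩ through P, begin at {s0}:
  after a @ step 1: {s1}
  P completes σ.
Trace ⟨a⟩ through Q, begin at {t0}:
  after a @ step 1: ∅  — Q cannot continue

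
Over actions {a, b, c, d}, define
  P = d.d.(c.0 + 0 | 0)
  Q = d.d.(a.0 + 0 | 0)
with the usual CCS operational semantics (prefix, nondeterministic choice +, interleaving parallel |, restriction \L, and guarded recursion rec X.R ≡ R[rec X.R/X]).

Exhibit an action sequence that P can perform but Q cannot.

LTS(P): 4 reachable states
  m0 = d.d.(c.0 + 0 | 0) ⊢ ··d··> m1
  m1 = d.(c.0 + 0 | 0) ⊢ ··d··> m2
  m2 = c.0 + 0 | 0 ⊢ ··c··> m3
  m3 = 0 ⊢ stopped
LTS(Q): 4 reachable states
  n0 = d.d.(a.0 + 0 | 0) ⊢ ··d··> n1
  n1 = d.(a.0 + 0 | 0) ⊢ ··d··> n2
  n2 = a.0 + 0 | 0 ⊢ ··a··> n3
  n3 = 0 ⊢ stopped
Executing ddc from P (initial set {m0}):
  [1] d ⇒ {m1}
  [2] d ⇒ {m2}
  [3] c ⇒ {m3}
  — P admits the full trace.
Executing ddc from Q (initial set {n0}):
  [1] d ⇒ {n1}
  [2] d ⇒ {n2}
  [3] c ⇒ no successor for Q

ddc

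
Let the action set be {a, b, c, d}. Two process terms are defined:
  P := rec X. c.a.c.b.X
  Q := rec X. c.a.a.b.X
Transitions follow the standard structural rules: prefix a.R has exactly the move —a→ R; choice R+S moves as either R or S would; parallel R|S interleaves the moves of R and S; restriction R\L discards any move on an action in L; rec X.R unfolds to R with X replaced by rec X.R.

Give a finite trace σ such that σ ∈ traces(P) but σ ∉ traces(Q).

Reachable graph of P (4 states):
  u0 = rec X. c.a.c.b.X has moves —c→ u1
  u1 = a.c.b.(rec X. c.a.c.b.X) has moves —a→ u2
  u2 = c.b.(rec X. c.a.c.b.X) has moves —c→ u3
  u3 = b.(rec X. c.a.c.b.X) has moves —b→ u0
Reachable graph of Q (4 states):
  v0 = rec X. c.a.a.b.X has moves —c→ v1
  v1 = a.a.b.(rec X. c.a.a.b.X) has moves —a→ v2
  v2 = a.b.(rec X. c.a.a.b.X) has moves —a→ v3
  v3 = b.(rec X. c.a.a.b.X) has moves —b→ v0
Trace ⟨cac⟩ through P, begin at {u0}:
  step 1 (c): {u1}
  step 2 (a): {u2}
  step 3 (c): {u3}
  P completes σ.
Trace ⟨cac⟩ through Q, begin at {v0}:
  step 1 (c): {v1}
  step 2 (a): {v2}
  step 3 (c): ∅  — Q cannot continue

cac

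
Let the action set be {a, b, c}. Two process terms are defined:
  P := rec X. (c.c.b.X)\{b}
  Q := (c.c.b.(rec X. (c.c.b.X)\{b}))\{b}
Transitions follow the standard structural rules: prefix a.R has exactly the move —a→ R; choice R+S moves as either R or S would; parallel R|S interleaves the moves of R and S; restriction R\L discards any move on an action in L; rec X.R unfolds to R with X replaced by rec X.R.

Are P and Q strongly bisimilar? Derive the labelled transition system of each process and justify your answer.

P ~ Q

Reachable graph of P (3 states):
  s0 = rec X. (c.c.b.X)\{b} :: --c--▸ s1
  s1 = (c.b.(rec X. (c.c.b.X)\{b}))\{b} :: --c--▸ s2
  s2 = (b.(rec X. (c.c.b.X)\{b}))\{b} :: deadlocked
Reachable graph of Q (3 states):
  t0 = (c.c.b.(rec X. (c.c.b.X)\{b}))\{b} :: --c--▸ t1
  t1 = (c.b.(rec X. (c.c.b.X)\{b}))\{b} :: --c--▸ t2
  t2 = (b.(rec X. (c.c.b.X)\{b}))\{b} :: deadlocked
Coarsest stable partition (strong bisimilarity classes):
  B0 = {s0, t0}
  B1 = {s1, t1}
  B2 = {s2, t2}
s0 ∈ B0, t0 ∈ B0 → same block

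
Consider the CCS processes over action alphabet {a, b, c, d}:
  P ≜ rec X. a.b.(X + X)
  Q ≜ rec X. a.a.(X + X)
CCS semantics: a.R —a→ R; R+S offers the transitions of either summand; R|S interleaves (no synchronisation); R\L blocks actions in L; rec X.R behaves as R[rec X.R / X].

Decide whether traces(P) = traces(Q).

trace-distinct — witness ⟨ab⟩

Reachable graph of P (3 states):
  m0 = rec X. a.b.(X + X) :: ··a··> m1
  m1 = b.((rec X. a.b.(X + X)) + (rec X. a.b.(X + X))) :: ··b··> m2
  m2 = (rec X. a.b.(X + X)) + (rec X. a.b.(X + X)) :: ··a··> m1
Reachable graph of Q (3 states):
  n0 = rec X. a.a.(X + X) :: ··a··> n1
  n1 = a.((rec X. a.a.(X + X)) + (rec X. a.a.(X + X))) :: ··a··> n2
  n2 = (rec X. a.a.(X + X)) + (rec X. a.a.(X + X)) :: ··a··> n1
Run σ = ⟨ab⟩ on P: start {m0}
  step 1 (a): {m1}
  step 2 (b): {m2}
  — P admits the full trace.
Run σ = ⟨ab⟩ on Q: start {n0}
  step 1 (a): {n1}
  step 2 (b): ∅ (Q stuck)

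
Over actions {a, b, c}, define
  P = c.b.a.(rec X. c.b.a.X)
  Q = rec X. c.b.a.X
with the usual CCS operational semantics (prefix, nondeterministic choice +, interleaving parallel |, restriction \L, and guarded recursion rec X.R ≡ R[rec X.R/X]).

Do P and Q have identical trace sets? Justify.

YES

Reachable graph of P (4 states):
  m0 = c.b.a.(rec X. c.b.a.X) → —c→ m1
  m1 = b.a.(rec X. c.b.a.X) → —b→ m2
  m2 = a.(rec X. c.b.a.X) → —a→ m3
  m3 = rec X. c.b.a.X → —c→ m1
Reachable graph of Q (3 states):
  n0 = rec X. c.b.a.X → —c→ n1
  n1 = b.a.(rec X. c.b.a.X) → —b→ n2
  n2 = a.(rec X. c.b.a.X) → —a→ n0
Coarsest stable partition (strong bisimilarity classes):
  B0 = {m0, m3, n0}
  B1 = {m1, n1}
  B2 = {m2, n2}
m0 ∈ B0, n0 ∈ B0 → same block
Bisimilar ⇒ trace-equivalent.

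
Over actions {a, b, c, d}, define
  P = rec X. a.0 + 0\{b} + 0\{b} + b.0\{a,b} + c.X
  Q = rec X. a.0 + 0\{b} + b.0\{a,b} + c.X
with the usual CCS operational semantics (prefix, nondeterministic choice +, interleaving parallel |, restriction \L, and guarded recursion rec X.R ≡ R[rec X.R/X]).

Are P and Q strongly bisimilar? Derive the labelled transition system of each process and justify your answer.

P's transition system — 3 states:
  s0 = rec X. a.0 + 0\{b} + 0\{b} + b.0\{a,b} + c.X :: ··a··> s1, ··b··> s2, ··c··> s0
  s1 = 0 :: ∅
  s2 = 0\{a,b} :: ∅
Q's transition system — 3 states:
  t0 = rec X. a.0 + 0\{b} + b.0\{a,b} + c.X :: ··a··> t1, ··b··> t2, ··c··> t0
  t1 = 0 :: ∅
  t2 = 0\{a,b} :: ∅
Coarsest stable partition (strong bisimilarity classes):
  B0 = {s0, t0}
  B1 = {s1, s2, t1, t2}
s0 ∈ B0, t0 ∈ B0 → same block

P ~ Q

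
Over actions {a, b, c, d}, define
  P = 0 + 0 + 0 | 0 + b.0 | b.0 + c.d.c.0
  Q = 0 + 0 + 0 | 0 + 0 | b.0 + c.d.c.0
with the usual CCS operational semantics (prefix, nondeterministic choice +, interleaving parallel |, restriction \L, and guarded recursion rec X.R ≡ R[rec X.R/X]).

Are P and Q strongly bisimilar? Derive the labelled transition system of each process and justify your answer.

LTS(P): 7 reachable states
  p0 = 0 + 0 + 0 | 0 + b.0 | b.0 + c.d.c.0 :: =b=> p1, =b=> p2, =c=> p3
  p1 = 0 | b.0 :: =b=> p4
  p2 = b.0 | 0 :: =b=> p4
  p3 = d.c.0 :: =d=> p5
  p4 = 0 | 0 :: deadlocked
  p5 = c.0 :: =c=> p6
  p6 = 0 :: deadlocked
LTS(Q): 5 reachable states
  q0 = 0 + 0 + 0 | 0 + 0 | b.0 + c.d.c.0 :: =b=> q1, =c=> q2
  q1 = 0 | 0 :: deadlocked
  q2 = d.c.0 :: =d=> q3
  q3 = c.0 :: =c=> q4
  q4 = 0 :: deadlocked
Bisimilarity quotient blocks:
  B0 = {p0}
  B1 = {p1, p2}
  B2 = {p4, p6, q1, q4}
  B3 = {p3, q2}
  B4 = {p5, q3}
  B5 = {q0}
p0 ∈ B0, q0 ∈ B5 → different blocks

P ≁ Q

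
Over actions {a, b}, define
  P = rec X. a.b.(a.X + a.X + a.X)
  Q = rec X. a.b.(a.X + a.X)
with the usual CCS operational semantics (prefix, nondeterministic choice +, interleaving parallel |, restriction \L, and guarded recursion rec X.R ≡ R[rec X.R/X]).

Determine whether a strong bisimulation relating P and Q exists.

Reachable graph of P (3 states):
  u0 = rec X. a.b.(a.X + a.X + a.X) → —a→ u1
  u1 = b.(a.(rec X. a.b.(a.X + a.X + a.X)) + a.(rec X. a.b.(a.X + a.X + a.X)) + a.(rec X. a.b.(a.X + a.X + a.X))) → —b→ u2
  u2 = a.(rec X. a.b.(a.X + a.X + a.X)) + a.(rec X. a.b.(a.X + a.X + a.X)) + a.(rec X. a.b.(a.X + a.X + a.X)) → —a→ u0
Reachable graph of Q (3 states):
  v0 = rec X. a.b.(a.X + a.X) → —a→ v1
  v1 = b.(a.(rec X. a.b.(a.X + a.X)) + a.(rec X. a.b.(a.X + a.X))) → —b→ v2
  v2 = a.(rec X. a.b.(a.X + a.X)) + a.(rec X. a.b.(a.X + a.X)) → —a→ v0
Bisimilarity quotient blocks:
  B0 = {u0, v0}
  B1 = {u1, v1}
  B2 = {u2, v2}
u0 ∈ B0, v0 ∈ B0 → same block

P ~ Q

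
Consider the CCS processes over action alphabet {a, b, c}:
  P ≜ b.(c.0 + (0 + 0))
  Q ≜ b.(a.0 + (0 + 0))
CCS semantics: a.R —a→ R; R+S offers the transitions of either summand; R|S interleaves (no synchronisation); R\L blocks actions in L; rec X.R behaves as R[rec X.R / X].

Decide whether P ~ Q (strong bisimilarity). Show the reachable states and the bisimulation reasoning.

not bisimilar

P's transition system — 3 states:
  u0 = b.(c.0 + (0 + 0)) ⊢ —b→ u1
  u1 = c.0 + (0 + 0) ⊢ —c→ u2
  u2 = 0 ⊢ ∅
Q's transition system — 3 states:
  v0 = b.(a.0 + (0 + 0)) ⊢ —b→ v1
  v1 = a.0 + (0 + 0) ⊢ —a→ v2
  v2 = 0 ⊢ ∅
Partition-refinement fixed point:
  B0 = {u0}
  B1 = {u1}
  B2 = {u2, v2}
  B3 = {v0}
  B4 = {v1}
u0 ∈ B0, v0 ∈ B3 → different blocks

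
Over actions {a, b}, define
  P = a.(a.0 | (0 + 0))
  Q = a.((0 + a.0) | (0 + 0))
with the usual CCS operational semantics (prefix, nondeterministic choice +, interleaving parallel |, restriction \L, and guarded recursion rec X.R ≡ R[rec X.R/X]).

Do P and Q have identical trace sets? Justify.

YES

LTS(P): 3 reachable states
  s0 = a.(a.0 | (0 + 0)) :: --a--▸ s1
  s1 = a.0 | (0 + 0) :: --a--▸ s2
  s2 = 0 | (0 + 0) :: deadlocked
LTS(Q): 3 reachable states
  t0 = a.((0 + a.0) | (0 + 0)) :: --a--▸ t1
  t1 = (0 + a.0) | (0 + 0) :: --a--▸ t2
  t2 = 0 | (0 + 0) :: deadlocked
Bisimilarity quotient blocks:
  B0 = {s0, t0}
  B1 = {s1, t1}
  B2 = {s2, t2}
s0 ∈ B0, t0 ∈ B0 → same block
Bisimilar ⇒ trace-equivalent.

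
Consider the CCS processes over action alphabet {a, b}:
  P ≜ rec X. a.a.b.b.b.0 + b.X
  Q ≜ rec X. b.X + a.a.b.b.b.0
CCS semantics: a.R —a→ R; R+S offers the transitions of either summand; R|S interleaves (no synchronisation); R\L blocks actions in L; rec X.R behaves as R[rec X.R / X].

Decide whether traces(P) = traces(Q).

trace-equivalent

LTS(P): 6 reachable states
  p0 = rec X. a.a.b.b.b.0 + b.X | —a→ p1, —b→ p0
  p1 = a.b.b.b.0 | —a→ p2
  p2 = b.b.b.0 | —b→ p3
  p3 = b.b.0 | —b→ p4
  p4 = b.0 | —b→ p5
  p5 = 0 | deadlocked
LTS(Q): 6 reachable states
  q0 = rec X. b.X + a.a.b.b.b.0 | —a→ q1, —b→ q0
  q1 = a.b.b.b.0 | —a→ q2
  q2 = b.b.b.0 | —b→ q3
  q3 = b.b.0 | —b→ q4
  q4 = b.0 | —b→ q5
  q5 = 0 | deadlocked
Partition-refinement fixed point:
  B0 = {p0, q0}
  B1 = {p1, q1}
  B2 = {p2, q2}
  B3 = {p3, q3}
  B4 = {p4, q4}
  B5 = {p5, q5}
p0 ∈ B0, q0 ∈ B0 → same block
Bisimilar ⇒ trace-equivalent.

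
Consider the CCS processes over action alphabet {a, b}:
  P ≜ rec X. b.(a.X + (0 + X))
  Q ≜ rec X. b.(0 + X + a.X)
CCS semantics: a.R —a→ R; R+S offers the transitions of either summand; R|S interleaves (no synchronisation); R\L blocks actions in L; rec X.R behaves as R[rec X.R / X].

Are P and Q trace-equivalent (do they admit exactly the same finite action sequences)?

P's transition system — 2 states:
  u0 = rec X. b.(a.X + (0 + X)) | ··b··> u1
  u1 = a.(rec X. b.(a.X + (0 + X))) + (0 + (rec X. b.(a.X + (0 + X)))) | ··a··> u0, ··b··> u1
Q's transition system — 2 states:
  v0 = rec X. b.(0 + X + a.X) | ··b··> v1
  v1 = 0 + (rec X. b.(0 + X + a.X)) + a.(rec X. b.(0 + X + a.X)) | ··a··> v0, ··b··> v1
Coarsest stable partition (strong bisimilarity classes):
  B0 = {u0, v0}
  B1 = {u1, v1}
u0 ∈ B0, v0 ∈ B0 → same block
Bisimilar ⇒ trace-equivalent.

trace-equivalent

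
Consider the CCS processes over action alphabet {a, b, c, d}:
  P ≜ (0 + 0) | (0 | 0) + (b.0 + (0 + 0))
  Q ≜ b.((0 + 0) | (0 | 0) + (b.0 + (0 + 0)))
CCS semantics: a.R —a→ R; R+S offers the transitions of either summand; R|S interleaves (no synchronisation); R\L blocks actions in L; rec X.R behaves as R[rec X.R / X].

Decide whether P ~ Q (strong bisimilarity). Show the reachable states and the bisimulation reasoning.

NO

LTS(P): 2 reachable states
  m0 = (0 + 0) | (0 | 0) + (b.0 + (0 + 0)) ⊢ --b--▸ m1
  m1 = 0 ⊢ ∅
LTS(Q): 3 reachable states
  n0 = b.((0 + 0) | (0 | 0) + (b.0 + (0 + 0))) ⊢ --b--▸ n1
  n1 = (0 + 0) | (0 | 0) + (b.0 + (0 + 0)) ⊢ --b--▸ n2
  n2 = 0 ⊢ ∅
Bisimilarity quotient blocks:
  B0 = {m0, n1}
  B1 = {m1, n2}
  B2 = {n0}
m0 ∈ B0, n0 ∈ B2 → different blocks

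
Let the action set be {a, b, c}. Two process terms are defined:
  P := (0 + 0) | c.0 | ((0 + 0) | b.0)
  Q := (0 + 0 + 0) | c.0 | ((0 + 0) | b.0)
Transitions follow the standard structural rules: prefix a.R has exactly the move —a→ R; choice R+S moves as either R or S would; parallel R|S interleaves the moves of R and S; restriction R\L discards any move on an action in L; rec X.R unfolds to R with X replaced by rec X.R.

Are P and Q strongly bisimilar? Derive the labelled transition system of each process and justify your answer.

bisimilar

LTS(P): 4 reachable states
  s0 = (0 + 0) | c.0 | ((0 + 0) | b.0) ⊢ =b=> s1, =c=> s2
  s1 = (0 + 0) | c.0 | ((0 + 0) | 0) ⊢ =c=> s3
  s2 = (0 + 0) | 0 | ((0 + 0) | b.0) ⊢ =b=> s3
  s3 = (0 + 0) | 0 | ((0 + 0) | 0) ⊢ ·
LTS(Q): 4 reachable states
  t0 = (0 + 0 + 0) | c.0 | ((0 + 0) | b.0) ⊢ =b=> t1, =c=> t2
  t1 = (0 + 0 + 0) | c.0 | ((0 + 0) | 0) ⊢ =c=> t3
  t2 = (0 + 0 + 0) | 0 | ((0 + 0) | b.0) ⊢ =b=> t3
  t3 = (0 + 0 + 0) | 0 | ((0 + 0) | 0) ⊢ ·
Partition-refinement fixed point:
  B0 = {s0, t0}
  B1 = {s1, t1}
  B2 = {s3, t3}
  B3 = {s2, t2}
s0 ∈ B0, t0 ∈ B0 → same block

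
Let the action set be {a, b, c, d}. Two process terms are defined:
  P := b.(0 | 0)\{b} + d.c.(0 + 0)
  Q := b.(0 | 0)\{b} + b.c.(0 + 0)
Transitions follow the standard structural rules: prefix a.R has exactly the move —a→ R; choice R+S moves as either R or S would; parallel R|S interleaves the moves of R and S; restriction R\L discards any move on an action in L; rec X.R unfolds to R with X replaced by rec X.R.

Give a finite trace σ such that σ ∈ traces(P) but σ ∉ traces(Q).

Reachable graph of P (4 states):
  s0 = b.(0 | 0)\{b} + d.c.(0 + 0) → --b--▸ s1, --d--▸ s2
  s1 = (0 | 0)\{b} → ∅
  s2 = c.(0 + 0) → --c--▸ s3
  s3 = 0 + 0 → ∅
Reachable graph of Q (4 states):
  t0 = b.(0 | 0)\{b} + b.c.(0 + 0) → --b--▸ t1, --b--▸ t2
  t1 = (0 | 0)\{b} → ∅
  t2 = c.(0 + 0) → --c--▸ t3
  t3 = 0 + 0 → ∅
Trace ⟨d⟩ through P, begin at {s0}:
  [1] d ⇒ {s2}
  P completes σ.
Trace ⟨d⟩ through Q, begin at {t0}:
  [1] d ⇒ ∅ (Q stuck)

d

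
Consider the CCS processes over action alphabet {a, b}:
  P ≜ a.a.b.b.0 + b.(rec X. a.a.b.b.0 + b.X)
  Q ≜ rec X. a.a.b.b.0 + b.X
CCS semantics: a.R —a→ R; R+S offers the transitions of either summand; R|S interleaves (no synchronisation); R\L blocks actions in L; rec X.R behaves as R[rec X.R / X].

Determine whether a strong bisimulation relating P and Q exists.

LTS(P): 6 reachable states
  s0 = a.a.b.b.0 + b.(rec X. a.a.b.b.0 + b.X) | —a→ s1, —b→ s2
  s1 = a.b.b.0 | —a→ s3
  s2 = rec X. a.a.b.b.0 + b.X | —a→ s1, —b→ s2
  s3 = b.b.0 | —b→ s4
  s4 = b.0 | —b→ s5
  s5 = 0 | deadlocked
LTS(Q): 5 reachable states
  t0 = rec X. a.a.b.b.0 + b.X | —a→ t1, —b→ t0
  t1 = a.b.b.0 | —a→ t2
  t2 = b.b.0 | —b→ t3
  t3 = b.0 | —b→ t4
  t4 = 0 | deadlocked
Bisimilarity quotient blocks:
  B0 = {s0, s2, t0}
  B1 = {s1, t1}
  B2 = {s3, t2}
  B3 = {s4, t3}
  B4 = {s5, t4}
s0 ∈ B0, t0 ∈ B0 → same block

bisimilar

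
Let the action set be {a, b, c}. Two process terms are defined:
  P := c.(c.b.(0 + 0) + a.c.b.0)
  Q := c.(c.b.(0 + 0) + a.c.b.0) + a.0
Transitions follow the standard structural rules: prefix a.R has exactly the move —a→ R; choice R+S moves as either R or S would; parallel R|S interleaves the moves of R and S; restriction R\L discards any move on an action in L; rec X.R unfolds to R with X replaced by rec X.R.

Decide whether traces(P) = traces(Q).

trace-distinct — witness ⟨a⟩

Reachable graph of P (7 states):
  p0 = c.(c.b.(0 + 0) + a.c.b.0) has moves =c=> p1
  p1 = c.b.(0 + 0) + a.c.b.0 has moves =a=> p2, =c=> p3
  p2 = c.b.0 has moves =c=> p4
  p3 = b.(0 + 0) has moves =b=> p5
  p4 = b.0 has moves =b=> p6
  p5 = 0 + 0 has moves ·
  p6 = 0 has moves ·
Reachable graph of Q (7 states):
  q0 = c.(c.b.(0 + 0) + a.c.b.0) + a.0 has moves =a=> q1, =c=> q2
  q1 = 0 has moves ·
  q2 = c.b.(0 + 0) + a.c.b.0 has moves =a=> q3, =c=> q4
  q3 = c.b.0 has moves =c=> q5
  q4 = b.(0 + 0) has moves =b=> q6
  q5 = b.0 has moves =b=> q1
  q6 = 0 + 0 has moves ·
Executing a from Q (initial set {q0}):
  [1] a ⇒ {q1}
  — Q admits the full trace.
Executing a from P (initial set {p0}):
  [1] a ⇒ no successor for P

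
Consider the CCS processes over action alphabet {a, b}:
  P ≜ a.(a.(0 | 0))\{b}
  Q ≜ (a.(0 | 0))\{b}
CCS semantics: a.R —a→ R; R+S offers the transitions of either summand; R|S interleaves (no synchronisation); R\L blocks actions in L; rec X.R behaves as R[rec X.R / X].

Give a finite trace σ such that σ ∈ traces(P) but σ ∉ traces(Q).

aa

LTS(P): 3 reachable states
  p0 = a.(a.(0 | 0))\{b} :: —a→ p1
  p1 = (a.(0 | 0))\{b} :: —a→ p2
  p2 = (0 | 0)\{b} :: deadlocked
LTS(Q): 2 reachable states
  q0 = (a.(0 | 0))\{b} :: —a→ q1
  q1 = (0 | 0)\{b} :: deadlocked
Executing aa from P (initial set {p0}):
  after a @ step 1: {p1}
  after a @ step 2: {p2}
  ✓ P
Executing aa from Q (initial set {q0}):
  after a @ step 1: {q1}
  after a @ step 2: ∅ (Q stuck)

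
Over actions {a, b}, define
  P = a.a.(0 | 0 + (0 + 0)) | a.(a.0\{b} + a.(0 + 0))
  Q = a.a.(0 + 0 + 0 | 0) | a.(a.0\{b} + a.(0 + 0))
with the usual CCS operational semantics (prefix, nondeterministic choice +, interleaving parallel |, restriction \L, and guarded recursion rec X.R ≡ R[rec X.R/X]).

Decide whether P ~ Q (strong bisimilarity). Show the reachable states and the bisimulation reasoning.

YES

P's transition system — 12 states:
  p0 = a.a.(0 | 0 + (0 + 0)) | a.(a.0\{b} + a.(0 + 0)) ⊢ -a-> p1, -a-> p2
  p1 = a.(0 | 0 + (0 + 0)) | a.(a.0\{b} + a.(0 + 0)) ⊢ -a-> p3, -a-> p4
  p2 = a.a.(0 | 0 + (0 + 0)) | (a.0\{b} + a.(0 + 0)) ⊢ -a-> p4, -a-> p5, -a-> p6
  p3 = (0 | 0 + (0 + 0)) | a.(a.0\{b} + a.(0 + 0)) ⊢ -a-> p7
  p4 = a.(0 | 0 + (0 + 0)) | (a.0\{b} + a.(0 + 0)) ⊢ -a-> p7, -a-> p8, -a-> p9
  p5 = a.a.(0 | 0 + (0 + 0)) | (0 + 0) ⊢ -a-> p8
  p6 = a.a.(0 | 0 + (0 + 0)) | 0\{b} ⊢ -a-> p9
  p7 = (0 | 0 + (0 + 0)) | (a.0\{b} + a.(0 + 0)) ⊢ -a-> p10, -a-> p11
  p8 = a.(0 | 0 + (0 + 0)) | (0 + 0) ⊢ -a-> p10
  p9 = a.(0 | 0 + (0 + 0)) | 0\{b} ⊢ -a-> p11
  p10 = (0 | 0 + (0 + 0)) | (0 + 0) ⊢ ·
  p11 = (0 | 0 + (0 + 0)) | 0\{b} ⊢ ·
Q's transition system — 12 states:
  q0 = a.a.(0 + 0 + 0 | 0) | a.(a.0\{b} + a.(0 + 0)) ⊢ -a-> q1, -a-> q2
  q1 = a.(0 + 0 + 0 | 0) | a.(a.0\{b} + a.(0 + 0)) ⊢ -a-> q3, -a-> q4
  q2 = a.a.(0 + 0 + 0 | 0) | (a.0\{b} + a.(0 + 0)) ⊢ -a-> q4, -a-> q5, -a-> q6
  q3 = (0 + 0 + 0 | 0) | a.(a.0\{b} + a.(0 + 0)) ⊢ -a-> q7
  q4 = a.(0 + 0 + 0 | 0) | (a.0\{b} + a.(0 + 0)) ⊢ -a-> q7, -a-> q8, -a-> q9
  q5 = a.a.(0 + 0 + 0 | 0) | (0 + 0) ⊢ -a-> q8
  q6 = a.a.(0 + 0 + 0 | 0) | 0\{b} ⊢ -a-> q9
  q7 = (0 + 0 + 0 | 0) | (a.0\{b} + a.(0 + 0)) ⊢ -a-> q10, -a-> q11
  q8 = a.(0 + 0 + 0 | 0) | (0 + 0) ⊢ -a-> q10
  q9 = a.(0 + 0 + 0 | 0) | 0\{b} ⊢ -a-> q11
  q10 = (0 + 0 + 0 | 0) | (0 + 0) ⊢ ·
  q11 = (0 + 0 + 0 | 0) | 0\{b} ⊢ ·
Bisimilarity quotient blocks:
  B0 = {p0, q0}
  B1 = {p1, p2, q1, q2}
  B2 = {p3, p4, p5, p6, q3, q4, q5, q6}
  B3 = {p7, p8, p9, q7, q8, q9}
  B4 = {p10, p11, q10, q11}
p0 ∈ B0, q0 ∈ B0 → same block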